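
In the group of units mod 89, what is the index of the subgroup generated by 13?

1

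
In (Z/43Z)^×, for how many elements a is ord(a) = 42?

φ(43) = 43 − 1 = 42 = 2 · 3 · 7.
Since (Z/43Z)^× is cyclic of order 42, the number of elements of order d is φ(d) when d | 42 and 0 otherwise.
42 = 2 · 3 · 7 divides 42, and φ(42) = 12.

12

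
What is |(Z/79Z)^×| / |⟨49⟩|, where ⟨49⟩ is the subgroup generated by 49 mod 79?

The order of 49 must divide φ(79) = 79 − 1 = 78 = 2 · 3 · 13.
Divisors of 78: 1, 2, 3, 6, 13, 26, 39, 78.
Check 49^d mod 79 for each divisor in increasing order:
49^1 ≡ 49 (mod 79)
49^2 ≡ 31 (mod 79)
49^3 ≡ 18 (mod 79)
49^6 ≡ 8 (mod 79)
49^13 ≡ 55 (mod 79)
49^26 ≡ 23 (mod 79)
49^39 ≡ 1 (mod 79) ✓
Thus |⟨49⟩| = ord(49) = 39.
The index is φ(79) / ord(49) = 78 / 39 = 2.

2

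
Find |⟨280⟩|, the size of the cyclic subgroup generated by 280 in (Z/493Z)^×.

56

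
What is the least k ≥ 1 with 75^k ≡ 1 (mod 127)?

18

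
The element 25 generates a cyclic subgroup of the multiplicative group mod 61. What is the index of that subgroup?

4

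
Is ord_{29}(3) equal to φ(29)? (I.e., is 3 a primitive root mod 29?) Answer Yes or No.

Yes

φ(29) = 29 − 1 = 28 = 2^2 · 7.
An element g generates (Z/29Z)^× iff g^(28/q) ≢ 1 (mod 29) for each prime q ∈ {2, 7}.
3^14 ≡ 28 (mod 29)  [q = 2: ≢ 1 ✓]
3^4 ≡ 23 (mod 29)  [q = 7: ≢ 1 ✓]
None equal 1, so ord_29(3) = 28: 3 is a primitive root.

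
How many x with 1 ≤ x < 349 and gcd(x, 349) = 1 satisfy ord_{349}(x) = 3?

φ(349) = 349 − 1 = 348 = 2^2 · 3 · 29.
In a cyclic group of order 348, there are φ(d) elements of order d for each divisor d of 348, and zero for non-divisors.
3 | 348, and φ(3) = 3 − 1 = 2.

2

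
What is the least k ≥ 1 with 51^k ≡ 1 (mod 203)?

42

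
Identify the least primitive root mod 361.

2

φ(361) = φ(19^2) = 19·(19−1) = 342 = 2 · 3^2 · 19.
g is a primitive root iff g^(342/q) ≢ 1 (mod 361) for each prime q ∈ {2, 3, 19}.
g = 2: 2^171 ≡ 360; 2^114 ≡ 292; 2^18 ≡ 58 — none is 1, so 2 is a primitive root.
So 2 is the smallest generator of (Z/361Z)^×.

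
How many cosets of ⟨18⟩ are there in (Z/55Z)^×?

2

By Lagrange's theorem, ord_55(18) divides φ(55) = φ(5·11) = (5−1)·(11−1) = 4·10 = 40 = 2^3 · 5.
Divisors of 40: 1, 2, 4, 5, 8, 10, 20, 40.
Evaluate successive powers at the divisors of 40:
18^1 ≡ 18 (mod 55)
18^2 ≡ 49 (mod 55)
18^4 ≡ 36 (mod 55)
18^5 ≡ 43 (mod 55)
18^8 ≡ 31 (mod 55)
18^10 ≡ 34 (mod 55)
18^20 ≡ 1 (mod 55) ✓
The order of 18 is 20, so the subgroup it generates has 20 elements.
[(Z/55Z)^× : ⟨18⟩] = 40/20 = 2.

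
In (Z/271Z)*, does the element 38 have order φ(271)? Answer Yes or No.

φ(271) = 271 − 1 = 270 = 2 · 3^3 · 5.
It suffices to check that the order of 38 is not a proper divisor of 270: compute 38^(270/q) for q ∈ {2, 3, 5}.
38^135 ≡ 270 (mod 271)  [q = 2: ≢ 1 ✓]
38^90 ≡ 242 (mod 271)  [q = 3: ≢ 1 ✓]
38^54 ≡ 187 (mod 271)  [q = 5: ≢ 1 ✓]
Every test exponent gives a nontrivial residue, hence 38 generates the full group.

Yes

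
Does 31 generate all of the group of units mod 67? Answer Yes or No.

Yes

φ(67) = 67 − 1 = 66 = 2 · 3 · 11.
Test 31^(66/q) mod 67 for each prime factor q of 66:
31^33 ≡ 66 (mod 67)  [q = 2: ≢ 1 ✓]
31^22 ≡ 29 (mod 67)  [q = 3: ≢ 1 ✓]
31^6 ≡ 40 (mod 67)  [q = 11: ≢ 1 ✓]
None equal 1, so ord_67(31) = 66: 31 is a primitive root.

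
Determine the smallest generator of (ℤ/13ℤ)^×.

φ(13) = 13 − 1 = 12 = 2^2 · 3.
g is a primitive root iff g^(12/q) ≢ 1 (mod 13) for each prime q ∈ {2, 3}.
g = 2: 2^6 ≡ 12; 2^4 ≡ 3 — none is 1, so 2 is a primitive root.
So 2 is the smallest generator of (Z/13Z)^×.

2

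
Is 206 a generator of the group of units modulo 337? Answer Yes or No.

φ(337) = 337 − 1 = 336 = 2^4 · 3 · 7.
It suffices to check that the order of 206 is not a proper divisor of 336: compute 206^(336/q) for q ∈ {2, 3, 7}.
206^168 ≡ 1 (mod 337)  [q = 2: ≡ 1 ✗]
206^112 ≡ 128 (mod 337)  [q = 3: ≢ 1 ✓]
206^48 ≡ 52 (mod 337)  [q = 7: ≢ 1 ✓]
The check at q = 2 fails, so 206 generates a proper subgroup.

No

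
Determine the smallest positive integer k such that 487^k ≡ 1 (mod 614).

306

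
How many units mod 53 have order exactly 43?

0

φ(53) = 53 − 1 = 52 = 2^2 · 13.
Since (Z/53Z)^× is cyclic of order 52, the number of elements of order d is φ(d) when d | 52 and 0 otherwise.
Since 43 ∤ 52, the count is 0.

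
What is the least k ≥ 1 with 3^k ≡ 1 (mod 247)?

ord(3) | φ(247) = φ(13·19) = (13−1)·(19−1) = 12·18 = 216 = 2^3 · 3^3.
Divisors of 216: 1, 2, 3, 4, 6, 8, 9, 12, 18, 24, 27, 36, 54, 72, 108, 216.
Compute 3^d (mod 247) for the divisors d until we hit 1:
3^1 ≡ 3 (mod 247)
3^2 ≡ 9 (mod 247)
3^3 ≡ 27 (mod 247)
3^4 ≡ 81 (mod 247)
3^6 ≡ 235 (mod 247)
3^8 ≡ 139 (mod 247)
3^9 ≡ 170 (mod 247)
3^12 ≡ 144 (mod 247)
3^18 ≡ 1 (mod 247) ✓
Hence ord(3) = 18.

18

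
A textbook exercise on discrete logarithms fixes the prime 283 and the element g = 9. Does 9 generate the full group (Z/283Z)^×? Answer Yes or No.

No

φ(283) = 283 − 1 = 282 = 2 · 3 · 47.
It suffices to check that the order of 9 is not a proper divisor of 282: compute 9^(282/q) for q ∈ {2, 3, 47}.
9^141 ≡ 1 (mod 283)  [q = 2: ≡ 1 ✗]
9^94 ≡ 44 (mod 283)  [q = 3: ≢ 1 ✓]
9^6 ≡ 250 (mod 283)  [q = 47: ≢ 1 ✓]
The check at q = 2 fails, so 9 generates a proper subgroup.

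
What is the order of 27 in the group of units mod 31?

10

By Lagrange's theorem, ord_31(27) divides φ(31) = 31 − 1 = 30 = 2 · 3 · 5.
Divisors of 30: 1, 2, 3, 5, 6, 10, 15, 30.
Check 27^d mod 31 for each divisor in increasing order:
27^1 ≡ 27
27^2 ≡ 16
27^3 ≡ 29
27^5 ≡ 30
27^6 ≡ 4
27^10 ≡ 1
Hence ord(27) = 10.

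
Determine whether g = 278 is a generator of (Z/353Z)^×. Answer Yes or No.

φ(353) = 353 − 1 = 352 = 2^5 · 11.
An element g generates (Z/353Z)^× iff g^(352/q) ≢ 1 (mod 353) for each prime q ∈ {2, 11}.
278^176 ≡ 352 (mod 353)  [q = 2: ≢ 1 ✓]
278^32 ≡ 131 (mod 353)  [q = 11: ≢ 1 ✓]
None equal 1, so ord_353(278) = 352: 278 is a primitive root.

Yes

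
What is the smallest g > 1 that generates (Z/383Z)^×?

5

φ(383) = 383 − 1 = 382 = 2 · 191.
Test candidates g = 2, 3, … against the prime factors q ∈ {2, 191} of φ(383): g is a generator iff g^(382/q) ≢ 1 for every such q.
g = 2: 2^191 ≡ 1 — hits 1, so not a primitive root.
g = 3: 3^191 ≡ 1 — hits 1, so not a primitive root.
g = 4: 4^191 ≡ 1 — hits 1, so not a primitive root.
g = 5: 5^191 ≡ 382; 5^2 ≡ 25 — none is 1, so 5 is a primitive root.
The smallest primitive root modulo 383 is 5.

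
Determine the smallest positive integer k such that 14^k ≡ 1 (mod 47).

23

Since 14 ∈ (Z/47Z)^×, its order divides φ(47) = 47 − 1 = 46 = 2 · 23.
Divisors of 46: 1, 2, 23, 46.
Compute 14^d (mod 47) for the divisors d until we hit 1:
14^1 ≡ 14 (mod 47)
14^2 ≡ 8 (mod 47)
14^23 ≡ 1 (mod 47) ✓
The smallest such exponent is 23, so the order of 14 is 23.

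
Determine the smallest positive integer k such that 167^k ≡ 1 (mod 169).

By Lagrange's theorem, ord_169(167) divides φ(169) = φ(13^2) = 13·(13−1) = 156 = 2^2 · 3 · 13.
Divisors of 156: 1, 2, 3, 4, 6, 12, 13, 26, 39, 52, 78, 156.
Check 167^d mod 169 for each divisor in increasing order:
167^1 ≡ 167 (mod 169)
167^2 ≡ 4 (mod 169)
167^3 ≡ 161 (mod 169)
167^4 ≡ 16 (mod 169)
167^6 ≡ 64 (mod 169)
167^12 ≡ 40 (mod 169)
167^13 ≡ 89 (mod 169)
167^26 ≡ 147 (mod 169)
167^39 ≡ 70 (mod 169)
167^52 ≡ 146 (mod 169)
167^78 ≡ 168 (mod 169)
167^156 ≡ 1 (mod 169) ✓
Hence ord(167) = 156.

156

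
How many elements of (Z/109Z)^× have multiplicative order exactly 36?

12

φ(109) = 109 − 1 = 108 = 2^2 · 3^3.
In a cyclic group of order 108, there are φ(d) elements of order d for each divisor d of 108, and zero for non-divisors.
36 = 2^2 · 3^2 divides 108, and φ(36) = 12.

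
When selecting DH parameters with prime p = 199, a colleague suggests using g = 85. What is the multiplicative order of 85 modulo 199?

22

Since 85 ∈ (Z/199Z)^×, its order divides φ(199) = 199 − 1 = 198 = 2 · 3^2 · 11.
Divisors of 198: 1, 2, 3, 6, 9, 11, 18, 22, 33, 66, 99, 198.
Compute 85^d (mod 199) for the divisors d until we hit 1:
85^1 ≡ 85 (mod 199)
85^2 ≡ 61 (mod 199)
85^3 ≡ 11 (mod 199)
85^6 ≡ 121 (mod 199)
85^9 ≡ 137 (mod 199)
85^11 ≡ 198 (mod 199)
85^18 ≡ 63 (mod 199)
85^22 ≡ 1 (mod 199) ✓
The smallest such exponent is 22, so the order of 85 is 22.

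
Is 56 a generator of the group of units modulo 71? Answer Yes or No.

φ(71) = 71 − 1 = 70 = 2 · 5 · 7.
56 is a primitive root mod 71 iff 56^(φ(71)/q) ≢ 1 for every prime q | φ(71), i.e. q ∈ {2, 5, 7}.
56^35 ≡ 70 (mod 71)  [q = 2: ≢ 1 ✓]
56^14 ≡ 25 (mod 71)  [q = 5: ≢ 1 ✓]
56^10 ≡ 48 (mod 71)  [q = 7: ≢ 1 ✓]
None equal 1, so ord_71(56) = 70: 56 is a primitive root.

Yes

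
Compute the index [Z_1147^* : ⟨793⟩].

24

ord(793) | φ(1147) = φ(31·37) = (31−1)·(37−1) = 30·36 = 1080 = 2^3 · 3^3 · 5.
Divisors of 1080: 1, 2, 3, 4, 5, 6, 8, 9, 10, 12, 15, 18, 20, 24, 27, 30, 36, 40, 45, 54, 60, 72, 90, 108, 120, 135, 180, 216, 270, 360, 540, 1080.
Evaluate successive powers at the divisors of 1080:
793^1 ≡ 793
793^2 ≡ 293
793^3 ≡ 655
793^4 ≡ 971
793^5 ≡ 366
793^6 ≡ 47
793^8 ≡ 7
793^9 ≡ 963
793^10 ≡ 904
793^12 ≡ 1062
793^15 ≡ 528
793^18 ≡ 593
793^20 ≡ 552
793^24 ≡ 343
793^27 ≡ 1000
793^30 ≡ 63
793^36 ≡ 667
793^40 ≡ 749
793^45 ≡ 1
Thus |⟨793⟩| = ord(793) = 45.
[(Z/1147Z)^× : ⟨793⟩] = 1080/45 = 24.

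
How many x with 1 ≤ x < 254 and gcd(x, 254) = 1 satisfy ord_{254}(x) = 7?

6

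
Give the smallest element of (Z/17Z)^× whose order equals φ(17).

φ(17) = 17 − 1 = 16 = 2^4.
Test candidates g = 2, 3, … against the prime factors q ∈ {2} of φ(17): g is a generator iff g^(16/q) ≢ 1 for every such q.
g = 2: 2^8 ≡ 1 — hits 1, so not a primitive root.
g = 3: 3^8 ≡ 16 — none is 1, so 3 is a primitive root.
Hence the least primitive root of 17 is 3.

3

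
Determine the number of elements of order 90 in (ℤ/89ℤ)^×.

0

φ(89) = 89 − 1 = 88 = 2^3 · 11.
In a cyclic group of order 88, there are φ(d) elements of order d for each divisor d of 88, and zero for non-divisors.
90 does not divide 88, so no element of (Z/89Z)^× has order 90.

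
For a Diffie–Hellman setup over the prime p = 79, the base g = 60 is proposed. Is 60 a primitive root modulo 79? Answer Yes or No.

Yes

φ(79) = 79 − 1 = 78 = 2 · 3 · 13.
An element g generates (Z/79Z)^× iff g^(78/q) ≢ 1 (mod 79) for each prime q ∈ {2, 3, 13}.
60^39 ≡ 78 (mod 79)  [q = 2: ≢ 1 ✓]
60^26 ≡ 55 (mod 79)  [q = 3: ≢ 1 ✓]
60^6 ≡ 38 (mod 79)  [q = 13: ≢ 1 ✓]
All checks pass, so 60 has order 78 and is a primitive root modulo 79.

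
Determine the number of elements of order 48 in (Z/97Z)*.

φ(97) = 97 − 1 = 96 = 2^5 · 3.
Since (Z/97Z)^× is cyclic of order 96, the number of elements of order d is φ(d) when d | 96 and 0 otherwise.
48 = 2^4 · 3 divides 96, and φ(48) = 16.

16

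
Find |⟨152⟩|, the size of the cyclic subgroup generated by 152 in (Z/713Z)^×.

Since 152 ∈ (Z/713Z)^×, its order divides φ(713) = φ(23·31) = (23−1)·(31−1) = 22·30 = 660 = 2^2 · 3 · 5 · 11.
Divisors of 660: 1, 2, 3, 4, 5, 6, 10, 11, 12, 15, 20, 22, 30, 33, 44, 55, 60, 66, 110, 132, 165, 220, 330, 660.
Test each divisor d:
152^1 ≡ 152
152^2 ≡ 288
152^3 ≡ 283
152^4 ≡ 236
152^5 ≡ 222
152^6 ≡ 233
152^10 ≡ 87
152^11 ≡ 390
152^12 ≡ 101
152^15 ≡ 63
152^20 ≡ 439
152^22 ≡ 231
152^30 ≡ 404
152^33 ≡ 252
152^44 ≡ 599
152^55 ≡ 459
152^60 ≡ 652
152^66 ≡ 47
152^110 ≡ 346
152^132 ≡ 70
152^165 ≡ 528
152^220 ≡ 645
152^330 ≡ 1
The smallest such exponent is 330, so the order of 152 is 330.

330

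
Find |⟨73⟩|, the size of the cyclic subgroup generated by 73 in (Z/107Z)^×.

106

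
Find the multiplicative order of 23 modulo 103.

ord(23) | φ(103) = 103 − 1 = 102 = 2 · 3 · 17.
Divisors of 102: 1, 2, 3, 6, 17, 34, 51, 102.
Evaluate successive powers at the divisors of 102:
23^1 ≡ 23
23^2 ≡ 14
23^3 ≡ 13
23^6 ≡ 66
23^17 ≡ 1
So ord_103(23) = 17.

17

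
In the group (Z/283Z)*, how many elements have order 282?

92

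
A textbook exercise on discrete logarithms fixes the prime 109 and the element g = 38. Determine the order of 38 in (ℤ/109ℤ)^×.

Since 38 ∈ (Z/109Z)^×, its order divides φ(109) = 109 − 1 = 108 = 2^2 · 3^3.
Divisors of 108: 1, 2, 3, 4, 6, 9, 12, 18, 27, 36, 54, 108.
Check 38^d mod 109 for each divisor in increasing order:
38^1 ≡ 38 (mod 109)
38^2 ≡ 27 (mod 109)
38^3 ≡ 45 (mod 109)
38^4 ≡ 75 (mod 109)
38^6 ≡ 63 (mod 109)
38^9 ≡ 1 (mod 109) ✓
Hence ord(38) = 9.

9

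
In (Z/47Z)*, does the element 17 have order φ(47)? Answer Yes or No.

No

φ(47) = 47 − 1 = 46 = 2 · 23.
17 is a primitive root mod 47 iff 17^(φ(47)/q) ≢ 1 for every prime q | φ(47), i.e. q ∈ {2, 23}.
17^23 ≡ 1 (mod 47)  [q = 2: ≡ 1 ✗]
17^2 ≡ 7 (mod 47)  [q = 23: ≢ 1 ✓]
Since 17^23 ≡ 1, the order of 17 divides 23 < 46, so 17 is not a primitive root.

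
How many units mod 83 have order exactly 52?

φ(83) = 83 − 1 = 82 = 2 · 41.
Since (Z/83Z)^× is cyclic of order 82, the number of elements of order d is φ(d) when d | 82 and 0 otherwise.
52 does not divide 82, so no element of (Z/83Z)^× has order 52.

0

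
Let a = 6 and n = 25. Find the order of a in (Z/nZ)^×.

5

ord(6) | φ(25) = φ(5^2) = 5·(5−1) = 20 = 2^2 · 5.
Divisors of 20: 1, 2, 4, 5, 10, 20.
Evaluate successive powers at the divisors of 20:
6^1 ≡ 6
6^2 ≡ 11
6^4 ≡ 21
6^5 ≡ 1
Hence ord(6) = 5.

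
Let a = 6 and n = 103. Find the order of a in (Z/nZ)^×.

ord(6) | φ(103) = 103 − 1 = 102 = 2 · 3 · 17.
Divisors of 102: 1, 2, 3, 6, 17, 34, 51, 102.
Test each divisor d:
6^1 ≡ 6 (mod 103)
6^2 ≡ 36 (mod 103)
6^3 ≡ 10 (mod 103)
6^6 ≡ 100 (mod 103)
6^17 ≡ 47 (mod 103)
6^34 ≡ 46 (mod 103)
6^51 ≡ 102 (mod 103)
6^102 ≡ 1 (mod 103) ✓
So ord_103(6) = 102.

102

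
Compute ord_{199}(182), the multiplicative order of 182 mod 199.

ord(182) | φ(199) = 199 − 1 = 198 = 2 · 3^2 · 11.
Divisors of 198: 1, 2, 3, 6, 9, 11, 18, 22, 33, 66, 99, 198.
Check 182^d mod 199 for each divisor in increasing order:
182^1 ≡ 182
182^2 ≡ 90
182^3 ≡ 62
182^6 ≡ 63
182^9 ≡ 125
182^11 ≡ 106
182^18 ≡ 103
182^22 ≡ 92
182^33 ≡ 1
Hence ord(182) = 33.

33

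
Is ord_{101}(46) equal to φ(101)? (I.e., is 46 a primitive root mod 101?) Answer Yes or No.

Yes

φ(101) = 101 − 1 = 100 = 2^2 · 5^2.
46 is a primitive root mod 101 iff 46^(φ(101)/q) ≢ 1 for every prime q | φ(101), i.e. q ∈ {2, 5}.
46^50 ≡ 100 (mod 101)  [q = 2: ≢ 1 ✓]
46^20 ≡ 36 (mod 101)  [q = 5: ≢ 1 ✓]
Every test exponent gives a nontrivial residue, hence 46 generates the full group.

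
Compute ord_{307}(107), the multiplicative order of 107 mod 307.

Since 107 ∈ (Z/307Z)^×, its order divides φ(307) = 307 − 1 = 306 = 2 · 3^2 · 17.
Divisors of 306: 1, 2, 3, 6, 9, 17, 18, 34, 51, 102, 153, 306.
Test each divisor d:
107^1 ≡ 107
107^2 ≡ 90
107^3 ≡ 113
107^6 ≡ 182
107^9 ≡ 304
107^17 ≡ 287
107^18 ≡ 9
107^34 ≡ 93
107^51 ≡ 289
107^102 ≡ 17
107^153 ≡ 1
Therefore the multiplicative order of 107 modulo 307 is 153.

153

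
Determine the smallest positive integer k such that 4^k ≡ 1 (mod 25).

Since 4 ∈ (Z/25Z)^×, its order divides φ(25) = φ(5^2) = 5·(5−1) = 20 = 2^2 · 5.
Divisors of 20: 1, 2, 4, 5, 10, 20.
Test each divisor d:
4^1 ≡ 4
4^2 ≡ 16
4^4 ≡ 6
4^5 ≡ 24
4^10 ≡ 1
Therefore the multiplicative order of 4 modulo 25 is 10.

10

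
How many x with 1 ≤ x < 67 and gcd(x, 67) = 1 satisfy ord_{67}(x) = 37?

0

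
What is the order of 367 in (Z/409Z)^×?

408

The order of 367 must divide φ(409) = 409 − 1 = 408 = 2^3 · 3 · 17.
Divisors of 408: 1, 2, 3, 4, 6, 8, 12, 17, 24, 34, 51, 68, 102, 136, 204, 408.
Check 367^d mod 409 for each divisor in increasing order:
367^1 ≡ 367 (mod 409)
367^2 ≡ 128 (mod 409)
367^3 ≡ 350 (mod 409)
367^4 ≡ 24 (mod 409)
367^6 ≡ 209 (mod 409)
367^8 ≡ 167 (mod 409)
367^12 ≡ 327 (mod 409)
367^17 ≡ 38 (mod 409)
367^24 ≡ 180 (mod 409)
367^34 ≡ 217 (mod 409)
367^51 ≡ 66 (mod 409)
367^68 ≡ 54 (mod 409)
367^102 ≡ 266 (mod 409)
367^136 ≡ 53 (mod 409)
367^204 ≡ 408 (mod 409)
367^408 ≡ 1 (mod 409) ✓
So ord_409(367) = 408.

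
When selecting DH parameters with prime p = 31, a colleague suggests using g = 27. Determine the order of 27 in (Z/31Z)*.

The order of 27 must divide φ(31) = 31 − 1 = 30 = 2 · 3 · 5.
Divisors of 30: 1, 2, 3, 5, 6, 10, 15, 30.
Evaluate successive powers at the divisors of 30:
27^1 ≡ 27
27^2 ≡ 16
27^3 ≡ 29
27^5 ≡ 30
27^6 ≡ 4
27^10 ≡ 1
The smallest such exponent is 10, so the order of 27 is 10.

10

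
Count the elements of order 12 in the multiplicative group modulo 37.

φ(37) = 37 − 1 = 36 = 2^2 · 3^2.
Since (Z/37Z)^× is cyclic of order 36, the number of elements of order d is φ(d) when d | 36 and 0 otherwise.
12 = 2^2 · 3 divides 36, and φ(12) = 4.

4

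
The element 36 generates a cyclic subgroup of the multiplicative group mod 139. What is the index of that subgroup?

ord(36) | φ(139) = 139 − 1 = 138 = 2 · 3 · 23.
Divisors of 138: 1, 2, 3, 6, 23, 46, 69, 138.
Test each divisor d:
36^1 ≡ 36
36^2 ≡ 45
36^3 ≡ 91
36^6 ≡ 80
36^23 ≡ 1
Thus |⟨36⟩| = ord(36) = 23.
Index = |(Z/139Z)^×| / |⟨36⟩| = 138 / 23 = 6.

6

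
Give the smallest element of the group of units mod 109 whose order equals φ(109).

6

φ(109) = 109 − 1 = 108 = 2^2 · 3^3.
g is a primitive root iff g^(108/q) ≢ 1 (mod 109) for each prime q ∈ {2, 3}.
g = 2: 2^54 ≡ 108; 2^36 ≡ 1 — hits 1, so not a primitive root.
g = 3: 3^54 ≡ 1 — hits 1, so not a primitive root.
g = 4: 4^54 ≡ 1 — hits 1, so not a primitive root.
g = 5: 5^54 ≡ 1 — hits 1, so not a primitive root.
g = 6: 6^54 ≡ 108; 6^36 ≡ 63 — none is 1, so 6 is a primitive root.
The smallest primitive root modulo 109 is 6.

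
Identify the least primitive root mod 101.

2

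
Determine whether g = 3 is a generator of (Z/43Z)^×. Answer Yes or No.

φ(43) = 43 − 1 = 42 = 2 · 3 · 7.
An element g generates (Z/43Z)^× iff g^(42/q) ≢ 1 (mod 43) for each prime q ∈ {2, 3, 7}.
3^21 ≡ 42 (mod 43)  [q = 2: ≢ 1 ✓]
3^14 ≡ 36 (mod 43)  [q = 3: ≢ 1 ✓]
3^6 ≡ 41 (mod 43)  [q = 7: ≢ 1 ✓]
All checks pass, so 3 has order 42 and is a primitive root modulo 43.

Yes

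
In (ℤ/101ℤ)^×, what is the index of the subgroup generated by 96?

By Lagrange's theorem, ord_101(96) divides φ(101) = 101 − 1 = 100 = 2^2 · 5^2.
Divisors of 100: 1, 2, 4, 5, 10, 20, 25, 50, 100.
Compute 96^d (mod 101) for the divisors d until we hit 1:
96^1 ≡ 96
96^2 ≡ 25
96^4 ≡ 19
96^5 ≡ 6
96^10 ≡ 36
96^20 ≡ 84
96^25 ≡ 100
96^50 ≡ 1
So ord_101(96) = 50, hence |⟨96⟩| = 50.
[(Z/101Z)^× : ⟨96⟩] = 100/50 = 2.

2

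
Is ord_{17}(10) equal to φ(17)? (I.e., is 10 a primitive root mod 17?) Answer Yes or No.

φ(17) = 17 − 1 = 16 = 2^4.
10 is a primitive root mod 17 iff 10^(φ(17)/q) ≢ 1 for every prime q | φ(17), i.e. q ∈ {2}.
10^8 ≡ 16 (mod 17)  [q = 2: ≢ 1 ✓]
Every test exponent gives a nontrivial residue, hence 10 generates the full group.

Yes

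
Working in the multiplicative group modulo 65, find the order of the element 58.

12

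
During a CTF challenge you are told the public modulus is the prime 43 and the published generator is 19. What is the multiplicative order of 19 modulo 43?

42

ord(19) | φ(43) = 43 − 1 = 42 = 2 · 3 · 7.
Divisors of 42: 1, 2, 3, 6, 7, 14, 21, 42.
Check 19^d mod 43 for each divisor in increasing order:
19^1 ≡ 19
19^2 ≡ 17
19^3 ≡ 22
19^6 ≡ 11
19^7 ≡ 37
19^14 ≡ 36
19^21 ≡ 42
19^42 ≡ 1
So ord_43(19) = 42.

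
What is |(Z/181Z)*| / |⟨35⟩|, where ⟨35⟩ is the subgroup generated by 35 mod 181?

9

The order of 35 must divide φ(181) = 181 − 1 = 180 = 2^2 · 3^2 · 5.
Divisors of 180: 1, 2, 3, 4, 5, 6, 9, 10, 12, 15, 18, 20, 30, 36, 45, 60, 90, 180.
Test each divisor d:
35^1 ≡ 35
35^2 ≡ 139
35^3 ≡ 159
35^4 ≡ 135
35^5 ≡ 19
35^6 ≡ 122
35^9 ≡ 31
35^10 ≡ 180
35^12 ≡ 42
35^15 ≡ 162
35^18 ≡ 56
35^20 ≡ 1
Thus |⟨35⟩| = ord(35) = 20.
The index is φ(181) / ord(35) = 180 / 20 = 9.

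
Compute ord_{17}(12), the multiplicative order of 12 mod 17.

16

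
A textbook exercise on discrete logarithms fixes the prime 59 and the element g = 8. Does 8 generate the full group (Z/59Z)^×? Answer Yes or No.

Yes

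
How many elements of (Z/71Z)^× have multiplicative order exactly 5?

4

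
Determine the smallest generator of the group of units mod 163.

2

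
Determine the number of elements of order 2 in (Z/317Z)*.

1

φ(317) = 317 − 1 = 316 = 2^2 · 79.
(Z/317Z)^× is cyclic (|G| = 316); a cyclic group of order m has exactly φ(d) elements of each order d | m, and none otherwise.
2 | 316, and φ(2) = 2 − 1 = 1.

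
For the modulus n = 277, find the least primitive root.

φ(277) = 277 − 1 = 276 = 2^2 · 3 · 23.
Test candidates g = 2, 3, … against the prime factors q ∈ {2, 3, 23} of φ(277): g is a generator iff g^(276/q) ≢ 1 for every such q.
g = 2: 2^138 ≡ 276; 2^92 ≡ 1 — hits 1, so not a primitive root.
g = 3: 3^138 ≡ 1 — hits 1, so not a primitive root.
g = 4: 4^138 ≡ 1 — hits 1, so not a primitive root.
g = 5: 5^138 ≡ 276; 5^92 ≡ 116; 5^12 ≡ 27 — none is 1, so 5 is a primitive root.
Hence the least primitive root of 277 is 5.

5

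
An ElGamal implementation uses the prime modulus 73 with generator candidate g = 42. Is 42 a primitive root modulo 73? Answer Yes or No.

Yes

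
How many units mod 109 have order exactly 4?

φ(109) = 109 − 1 = 108 = 2^2 · 3^3.
(Z/109Z)^× is cyclic (|G| = 108); a cyclic group of order m has exactly φ(d) elements of each order d | m, and none otherwise.
4 = 2^2 divides 108, and φ(4) = 2.

2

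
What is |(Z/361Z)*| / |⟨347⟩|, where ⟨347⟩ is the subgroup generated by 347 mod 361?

Since 347 ∈ (Z/361Z)^×, its order divides φ(361) = φ(19^2) = 19·(19−1) = 342 = 2 · 3^2 · 19.
Divisors of 342: 1, 2, 3, 6, 9, 18, 19, 38, 57, 114, 171, 342.
Check 347^d mod 361 for each divisor in increasing order:
347^1 ≡ 347
347^2 ≡ 196
347^3 ≡ 144
347^6 ≡ 159
347^9 ≡ 153
347^18 ≡ 305
347^19 ≡ 62
347^38 ≡ 234
347^57 ≡ 68
347^114 ≡ 292
347^171 ≡ 1
Thus |⟨347⟩| = ord(347) = 171.
The index is φ(361) / ord(347) = 342 / 171 = 2.

2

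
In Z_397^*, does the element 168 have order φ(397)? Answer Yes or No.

No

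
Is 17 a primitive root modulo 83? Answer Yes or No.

No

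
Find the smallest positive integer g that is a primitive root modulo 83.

2

φ(83) = 83 − 1 = 82 = 2 · 41.
g is a primitive root iff g^(82/q) ≢ 1 (mod 83) for each prime q ∈ {2, 41}.
g = 2: 2^41 ≡ 82; 2^2 ≡ 4 — none is 1, so 2 is a primitive root.
Hence the least primitive root of 83 is 2.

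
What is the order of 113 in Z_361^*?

ord(113) | φ(361) = φ(19^2) = 19·(19−1) = 342 = 2 · 3^2 · 19.
Divisors of 342: 1, 2, 3, 6, 9, 18, 19, 38, 57, 114, 171, 342.
Compute 113^d (mod 361) for the divisors d until we hit 1:
113^1 ≡ 113 (mod 361)
113^2 ≡ 134 (mod 361)
113^3 ≡ 341 (mod 361)
113^6 ≡ 39 (mod 361)
113^9 ≡ 303 (mod 361)
113^18 ≡ 115 (mod 361)
113^19 ≡ 360 (mod 361)
113^38 ≡ 1 (mod 361) ✓
The smallest such exponent is 38, so the order of 113 is 38.

38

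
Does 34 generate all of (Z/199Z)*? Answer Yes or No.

Yes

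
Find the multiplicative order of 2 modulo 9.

The order of 2 must divide φ(9) = φ(3^2) = 3·(3−1) = 6 = 2 · 3.
Divisors of 6: 1, 2, 3, 6.
Test each divisor d:
2^1 ≡ 2 (mod 9)
2^2 ≡ 4 (mod 9)
2^3 ≡ 8 (mod 9)
2^6 ≡ 1 (mod 9) ✓
Hence ord(2) = 6.

6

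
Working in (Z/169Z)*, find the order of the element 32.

The order of 32 must divide φ(169) = φ(13^2) = 13·(13−1) = 156 = 2^2 · 3 · 13.
Divisors of 156: 1, 2, 3, 4, 6, 12, 13, 26, 39, 52, 78, 156.
Evaluate successive powers at the divisors of 156:
32^1 ≡ 32 (mod 169)
32^2 ≡ 10 (mod 169)
32^3 ≡ 151 (mod 169)
32^4 ≡ 100 (mod 169)
32^6 ≡ 155 (mod 169)
32^12 ≡ 27 (mod 169)
32^13 ≡ 19 (mod 169)
32^26 ≡ 23 (mod 169)
32^39 ≡ 99 (mod 169)
32^52 ≡ 22 (mod 169)
32^78 ≡ 168 (mod 169)
32^156 ≡ 1 (mod 169) ✓
So ord_169(32) = 156.

156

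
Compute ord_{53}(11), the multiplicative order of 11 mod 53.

26

Since 11 ∈ (Z/53Z)^×, its order divides φ(53) = 53 − 1 = 52 = 2^2 · 13.
Divisors of 52: 1, 2, 4, 13, 26, 52.
Compute 11^d (mod 53) for the divisors d until we hit 1:
11^1 ≡ 11
11^2 ≡ 15
11^4 ≡ 13
11^13 ≡ 52
11^26 ≡ 1
Therefore the multiplicative order of 11 modulo 53 is 26.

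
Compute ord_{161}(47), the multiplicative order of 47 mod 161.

6

Since 47 ∈ (Z/161Z)^×, its order divides φ(161) = φ(7·23) = (7−1)·(23−1) = 6·22 = 132 = 2^2 · 3 · 11.
Divisors of 132: 1, 2, 3, 4, 6, 11, 12, 22, 33, 44, 66, 132.
Check 47^d mod 161 for each divisor in increasing order:
47^1 ≡ 47 (mod 161)
47^2 ≡ 116 (mod 161)
47^3 ≡ 139 (mod 161)
47^4 ≡ 93 (mod 161)
47^6 ≡ 1 (mod 161) ✓
So ord_161(47) = 6.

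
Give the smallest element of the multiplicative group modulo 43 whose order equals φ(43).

3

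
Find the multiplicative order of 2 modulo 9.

6

The order of 2 must divide φ(9) = φ(3^2) = 3·(3−1) = 6 = 2 · 3.
Divisors of 6: 1, 2, 3, 6.
Check 2^d mod 9 for each divisor in increasing order:
2^1 ≡ 2 (mod 9)
2^2 ≡ 4 (mod 9)
2^3 ≡ 8 (mod 9)
2^6 ≡ 1 (mod 9) ✓
Therefore the multiplicative order of 2 modulo 9 is 6.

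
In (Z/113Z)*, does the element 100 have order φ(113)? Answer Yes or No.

No

φ(113) = 113 − 1 = 112 = 2^4 · 7.
It suffices to check that the order of 100 is not a proper divisor of 112: compute 100^(112/q) for q ∈ {2, 7}.
100^56 ≡ 1 (mod 113)  [q = 2: ≡ 1 ✗]
100^16 ≡ 49 (mod 113)  [q = 7: ≢ 1 ✓]
Since 100^56 ≡ 1, the order of 100 divides 56 < 112, so 100 is not a primitive root.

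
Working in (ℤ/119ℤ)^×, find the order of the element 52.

6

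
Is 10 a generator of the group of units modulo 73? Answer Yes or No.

φ(73) = 73 − 1 = 72 = 2^3 · 3^2.
Test 10^(72/q) mod 73 for each prime factor q of 72:
10^36 ≡ 72 (mod 73)  [q = 2: ≢ 1 ✓]
10^24 ≡ 1 (mod 73)  [q = 3: ≡ 1 ✗]
10^24 ≡ 1 shows ord(10) | 24, strictly less than φ(73); not a primitive root.

No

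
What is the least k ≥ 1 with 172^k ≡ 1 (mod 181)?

90

The order of 172 must divide φ(181) = 181 − 1 = 180 = 2^2 · 3^2 · 5.
Divisors of 180: 1, 2, 3, 4, 5, 6, 9, 10, 12, 15, 18, 20, 30, 36, 45, 60, 90, 180.
Check 172^d mod 181 for each divisor in increasing order:
172^1 ≡ 172
172^2 ≡ 81
172^3 ≡ 176
172^4 ≡ 45
172^5 ≡ 138
172^6 ≡ 25
172^9 ≡ 56
172^10 ≡ 39
172^12 ≡ 82
172^15 ≡ 133
172^18 ≡ 59
172^20 ≡ 73
172^30 ≡ 132
172^36 ≡ 42
172^45 ≡ 180
172^60 ≡ 48
172^90 ≡ 1
The smallest such exponent is 90, so the order of 172 is 90.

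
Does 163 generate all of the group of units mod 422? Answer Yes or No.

No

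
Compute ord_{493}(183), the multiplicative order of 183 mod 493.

ord(183) | φ(493) = φ(17·29) = (17−1)·(29−1) = 16·28 = 448 = 2^6 · 7.
Divisors of 448: 1, 2, 4, 7, 8, 14, 16, 28, 32, 56, 64, 112, 224, 448.
Evaluate successive powers at the divisors of 448:
183^1 ≡ 183
183^2 ≡ 458
183^4 ≡ 239
183^7 ≡ 463
183^8 ≡ 426
183^14 ≡ 407
183^16 ≡ 52
183^28 ≡ 1
Hence ord(183) = 28.

28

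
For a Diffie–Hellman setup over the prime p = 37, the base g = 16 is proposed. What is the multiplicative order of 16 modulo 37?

Since 16 ∈ (Z/37Z)^×, its order divides φ(37) = 37 − 1 = 36 = 2^2 · 3^2.
Divisors of 36: 1, 2, 3, 4, 6, 9, 12, 18, 36.
Test each divisor d:
16^1 ≡ 16 (mod 37)
16^2 ≡ 34 (mod 37)
16^3 ≡ 26 (mod 37)
16^4 ≡ 9 (mod 37)
16^6 ≡ 10 (mod 37)
16^9 ≡ 1 (mod 37) ✓
So ord_37(16) = 9.

9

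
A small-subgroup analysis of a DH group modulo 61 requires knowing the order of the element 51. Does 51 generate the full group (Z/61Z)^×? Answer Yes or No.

Yes

φ(61) = 61 − 1 = 60 = 2^2 · 3 · 5.
An element g generates (Z/61Z)^× iff g^(60/q) ≢ 1 (mod 61) for each prime q ∈ {2, 3, 5}.
51^30 ≡ 60 (mod 61)  [q = 2: ≢ 1 ✓]
51^20 ≡ 13 (mod 61)  [q = 3: ≢ 1 ✓]
51^12 ≡ 58 (mod 61)  [q = 5: ≢ 1 ✓]
None equal 1, so ord_61(51) = 60: 51 is a primitive root.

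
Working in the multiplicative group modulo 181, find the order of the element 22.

20

The order of 22 must divide φ(181) = 181 − 1 = 180 = 2^2 · 3^2 · 5.
Divisors of 180: 1, 2, 3, 4, 5, 6, 9, 10, 12, 15, 18, 20, 30, 36, 45, 60, 90, 180.
Check 22^d mod 181 for each divisor in increasing order:
22^1 ≡ 22
22^2 ≡ 122
22^3 ≡ 150
22^4 ≡ 42
22^5 ≡ 19
22^6 ≡ 56
22^9 ≡ 74
22^10 ≡ 180
22^12 ≡ 59
22^15 ≡ 162
22^18 ≡ 46
22^20 ≡ 1
Therefore the multiplicative order of 22 modulo 181 is 20.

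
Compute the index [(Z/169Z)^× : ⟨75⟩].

By Lagrange's theorem, ord_169(75) divides φ(169) = φ(13^2) = 13·(13−1) = 156 = 2^2 · 3 · 13.
Divisors of 156: 1, 2, 3, 4, 6, 12, 13, 26, 39, 52, 78, 156.
Evaluate successive powers at the divisors of 156:
75^1 ≡ 75 (mod 169)
75^2 ≡ 48 (mod 169)
75^3 ≡ 51 (mod 169)
75^4 ≡ 107 (mod 169)
75^6 ≡ 66 (mod 169)
75^12 ≡ 131 (mod 169)
75^13 ≡ 23 (mod 169)
75^26 ≡ 22 (mod 169)
75^39 ≡ 168 (mod 169)
75^52 ≡ 146 (mod 169)
75^78 ≡ 1 (mod 169) ✓
Thus |⟨75⟩| = ord(75) = 78.
[(Z/169Z)^× : ⟨75⟩] = 156/78 = 2.

2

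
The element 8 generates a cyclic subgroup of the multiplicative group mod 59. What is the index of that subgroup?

1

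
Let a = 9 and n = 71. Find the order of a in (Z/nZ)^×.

The order of 9 must divide φ(71) = 71 − 1 = 70 = 2 · 5 · 7.
Divisors of 70: 1, 2, 5, 7, 10, 14, 35, 70.
Test each divisor d:
9^1 ≡ 9
9^2 ≡ 10
9^5 ≡ 48
9^7 ≡ 54
9^10 ≡ 32
9^14 ≡ 5
9^35 ≡ 1
So ord_71(9) = 35.

35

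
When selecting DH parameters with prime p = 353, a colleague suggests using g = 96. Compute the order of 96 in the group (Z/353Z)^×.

352

ord(96) | φ(353) = 353 − 1 = 352 = 2^5 · 11.
Divisors of 352: 1, 2, 4, 8, 11, 16, 22, 32, 44, 88, 176, 352.
Evaluate successive powers at the divisors of 352:
96^1 ≡ 96
96^2 ≡ 38
96^4 ≡ 32
96^8 ≡ 318
96^11 ≡ 106
96^16 ≡ 166
96^22 ≡ 293
96^32 ≡ 22
96^44 ≡ 70
96^88 ≡ 311
96^176 ≡ 352
96^352 ≡ 1
Therefore the multiplicative order of 96 modulo 353 is 352.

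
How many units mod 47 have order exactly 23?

φ(47) = 47 − 1 = 46 = 2 · 23.
(Z/47Z)^× is cyclic (|G| = 46); a cyclic group of order m has exactly φ(d) elements of each order d | m, and none otherwise.
23 | 46, and φ(23) = 23 − 1 = 22.

22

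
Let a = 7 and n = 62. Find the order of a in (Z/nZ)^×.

Since 7 ∈ (Z/62Z)^×, its order divides φ(62) = φ(2)·φ(31) = 1·30 = 30 = 2 · 3 · 5.
Divisors of 30: 1, 2, 3, 5, 6, 10, 15, 30.
Compute 7^d (mod 62) for the divisors d until we hit 1:
7^1 ≡ 7 (mod 62)
7^2 ≡ 49 (mod 62)
7^3 ≡ 33 (mod 62)
7^5 ≡ 5 (mod 62)
7^6 ≡ 35 (mod 62)
7^10 ≡ 25 (mod 62)
7^15 ≡ 1 (mod 62) ✓
The smallest such exponent is 15, so the order of 7 is 15.

15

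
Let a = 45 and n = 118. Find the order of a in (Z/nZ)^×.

The order of 45 must divide φ(118) = φ(2)·φ(59) = 1·58 = 58 = 2 · 29.
Divisors of 58: 1, 2, 29, 58.
Evaluate successive powers at the divisors of 58:
45^1 ≡ 45
45^2 ≡ 19
45^29 ≡ 1
So ord_118(45) = 29.

29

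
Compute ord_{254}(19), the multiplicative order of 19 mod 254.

Since 19 ∈ (Z/254Z)^×, its order divides φ(254) = φ(2)·φ(127) = 1·126 = 126 = 2 · 3^2 · 7.
Divisors of 126: 1, 2, 3, 6, 7, 9, 14, 18, 21, 42, 63, 126.
Test each divisor d:
19^1 ≡ 19
19^2 ≡ 107
19^3 ≡ 1
The smallest such exponent is 3, so the order of 19 is 3.

3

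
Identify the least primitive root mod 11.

φ(11) = 11 − 1 = 10 = 2 · 5.
g is a primitive root iff g^(10/q) ≢ 1 (mod 11) for each prime q ∈ {2, 5}.
g = 2: 2^5 ≡ 10; 2^2 ≡ 4 — none is 1, so 2 is a primitive root.
Hence the least primitive root of 11 is 2.

2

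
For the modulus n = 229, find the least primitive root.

6

φ(229) = 229 − 1 = 228 = 2^2 · 3 · 19.
Test candidates g = 2, 3, … against the prime factors q ∈ {2, 3, 19} of φ(229): g is a generator iff g^(228/q) ≢ 1 for every such q.
g = 2: 2^114 ≡ 228; 2^76 ≡ 1 — hits 1, so not a primitive root.
g = 3: 3^114 ≡ 1 — hits 1, so not a primitive root.
g = 4: 4^114 ≡ 1 — hits 1, so not a primitive root.
g = 5: 5^114 ≡ 1 — hits 1, so not a primitive root.
g = 6: 6^114 ≡ 228; 6^76 ≡ 134; 6^12 ≡ 165 — none is 1, so 6 is a primitive root.
Hence the least primitive root of 229 is 6.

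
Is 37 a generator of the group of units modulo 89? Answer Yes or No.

No

φ(89) = 89 − 1 = 88 = 2^3 · 11.
Test 37^(88/q) mod 89 for each prime factor q of 88:
37^44 ≡ 88 (mod 89)  [q = 2: ≢ 1 ✓]
37^8 ≡ 1 (mod 89)  [q = 11: ≡ 1 ✗]
37^8 ≡ 1 shows ord(37) | 8, strictly less than φ(89); not a primitive root.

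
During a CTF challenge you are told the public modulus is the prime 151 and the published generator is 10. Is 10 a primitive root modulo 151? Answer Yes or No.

φ(151) = 151 − 1 = 150 = 2 · 3 · 5^2.
10 is a primitive root mod 151 iff 10^(φ(151)/q) ≢ 1 for every prime q | φ(151), i.e. q ∈ {2, 3, 5}.
10^75 ≡ 1 (mod 151)  [q = 2: ≡ 1 ✗]
10^50 ≡ 118 (mod 151)  [q = 3: ≢ 1 ✓]
10^30 ≡ 8 (mod 151)  [q = 5: ≢ 1 ✓]
The check at q = 2 fails, so 10 generates a proper subgroup.

No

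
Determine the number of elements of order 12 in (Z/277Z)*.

4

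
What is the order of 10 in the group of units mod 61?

60

The order of 10 must divide φ(61) = 61 − 1 = 60 = 2^2 · 3 · 5.
Divisors of 60: 1, 2, 3, 4, 5, 6, 10, 12, 15, 20, 30, 60.
Compute 10^d (mod 61) for the divisors d until we hit 1:
10^1 ≡ 10 (mod 61)
10^2 ≡ 39 (mod 61)
10^3 ≡ 24 (mod 61)
10^4 ≡ 57 (mod 61)
10^5 ≡ 21 (mod 61)
10^6 ≡ 27 (mod 61)
10^10 ≡ 14 (mod 61)
10^12 ≡ 58 (mod 61)
10^15 ≡ 50 (mod 61)
10^20 ≡ 13 (mod 61)
10^30 ≡ 60 (mod 61)
10^60 ≡ 1 (mod 61) ✓
So ord_61(10) = 60.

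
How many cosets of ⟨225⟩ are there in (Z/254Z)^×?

2

Since 225 ∈ (Z/254Z)^×, its order divides φ(254) = φ(2)·φ(127) = 1·126 = 126 = 2 · 3^2 · 7.
Divisors of 126: 1, 2, 3, 6, 7, 9, 14, 18, 21, 42, 63, 126.
Compute 225^d (mod 254) for the divisors d until we hit 1:
225^1 ≡ 225 (mod 254)
225^2 ≡ 79 (mod 254)
225^3 ≡ 249 (mod 254)
225^6 ≡ 25 (mod 254)
225^7 ≡ 37 (mod 254)
225^9 ≡ 129 (mod 254)
225^14 ≡ 99 (mod 254)
225^18 ≡ 131 (mod 254)
225^21 ≡ 107 (mod 254)
225^42 ≡ 19 (mod 254)
225^63 ≡ 1 (mod 254) ✓
The order of 225 is 63, so the subgroup it generates has 63 elements.
[(Z/254Z)^× : ⟨225⟩] = 126/63 = 2.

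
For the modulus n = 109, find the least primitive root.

φ(109) = 109 − 1 = 108 = 2^2 · 3^3.
Test candidates g = 2, 3, … against the prime factors q ∈ {2, 3} of φ(109): g is a generator iff g^(108/q) ≢ 1 for every such q.
g = 2: 2^54 ≡ 108; 2^36 ≡ 1 — hits 1, so not a primitive root.
g = 3: 3^54 ≡ 1 — hits 1, so not a primitive root.
g = 4: 4^54 ≡ 1 — hits 1, so not a primitive root.
g = 5: 5^54 ≡ 1 — hits 1, so not a primitive root.
g = 6: 6^54 ≡ 108; 6^36 ≡ 63 — none is 1, so 6 is a primitive root.
So 6 is the smallest generator of (Z/109Z)^×.

6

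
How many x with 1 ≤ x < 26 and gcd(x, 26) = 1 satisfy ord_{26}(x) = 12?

φ(26) = φ(2)·φ(13) = 1·12 = 12 = 2^2 · 3.
In a cyclic group of order 12, there are φ(d) elements of order d for each divisor d of 12, and zero for non-divisors.
12 = 2^2 · 3 divides 12, and φ(12) = 4.

4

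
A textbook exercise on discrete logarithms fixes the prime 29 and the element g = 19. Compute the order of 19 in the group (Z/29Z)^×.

28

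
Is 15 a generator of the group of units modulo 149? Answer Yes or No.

φ(149) = 149 − 1 = 148 = 2^2 · 37.
An element g generates (Z/149Z)^× iff g^(148/q) ≢ 1 (mod 149) for each prime q ∈ {2, 37}.
15^74 ≡ 148 (mod 149)  [q = 2: ≢ 1 ✓]
15^4 ≡ 114 (mod 149)  [q = 37: ≢ 1 ✓]
None equal 1, so ord_149(15) = 148: 15 is a primitive root.

Yes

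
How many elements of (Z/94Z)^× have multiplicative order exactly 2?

φ(94) = φ(2)·φ(47) = 1·46 = 46 = 2 · 23.
In a cyclic group of order 46, there are φ(d) elements of order d for each divisor d of 46, and zero for non-divisors.
2 | 46, and φ(2) = 2 − 1 = 1.

1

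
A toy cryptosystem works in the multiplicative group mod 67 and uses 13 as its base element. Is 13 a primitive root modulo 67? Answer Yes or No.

Yes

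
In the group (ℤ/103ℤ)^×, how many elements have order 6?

2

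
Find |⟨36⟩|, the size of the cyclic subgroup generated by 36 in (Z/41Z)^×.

20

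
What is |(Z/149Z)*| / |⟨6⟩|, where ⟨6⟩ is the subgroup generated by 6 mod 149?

The order of 6 must divide φ(149) = 149 − 1 = 148 = 2^2 · 37.
Divisors of 148: 1, 2, 4, 37, 74, 148.
Evaluate successive powers at the divisors of 148:
6^1 ≡ 6 (mod 149)
6^2 ≡ 36 (mod 149)
6^4 ≡ 104 (mod 149)
6^37 ≡ 1 (mod 149) ✓
Thus |⟨6⟩| = ord(6) = 37.
Index = |(Z/149Z)^×| / |⟨6⟩| = 148 / 37 = 4.

4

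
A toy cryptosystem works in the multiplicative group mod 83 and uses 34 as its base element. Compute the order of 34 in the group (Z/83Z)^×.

Since 34 ∈ (Z/83Z)^×, its order divides φ(83) = 83 − 1 = 82 = 2 · 41.
Divisors of 82: 1, 2, 41, 82.
Compute 34^d (mod 83) for the divisors d until we hit 1:
34^1 ≡ 34
34^2 ≡ 77
34^41 ≡ 82
34^82 ≡ 1
Therefore the multiplicative order of 34 modulo 83 is 82.

82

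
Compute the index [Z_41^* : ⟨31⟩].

4

By Lagrange's theorem, ord_41(31) divides φ(41) = 41 − 1 = 40 = 2^3 · 5.
Divisors of 40: 1, 2, 4, 5, 8, 10, 20, 40.
Test each divisor d:
31^1 ≡ 31 (mod 41)
31^2 ≡ 18 (mod 41)
31^4 ≡ 37 (mod 41)
31^5 ≡ 40 (mod 41)
31^8 ≡ 16 (mod 41)
31^10 ≡ 1 (mod 41) ✓
So ord_41(31) = 10, hence |⟨31⟩| = 10.
[(Z/41Z)^× : ⟨31⟩] = 40/10 = 4.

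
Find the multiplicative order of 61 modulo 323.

Since 61 ∈ (Z/323Z)^×, its order divides φ(323) = φ(17·19) = (17−1)·(19−1) = 16·18 = 288 = 2^5 · 3^2.
Divisors of 288: 1, 2, 3, 4, 6, 8, 9, 12, 16, 18, 24, 32, 36, 48, 72, 96, 144, 288.
Check 61^d mod 323 for each divisor in increasing order:
61^1 ≡ 61 (mod 323)
61^2 ≡ 168 (mod 323)
61^3 ≡ 235 (mod 323)
61^4 ≡ 123 (mod 323)
61^6 ≡ 315 (mod 323)
61^8 ≡ 271 (mod 323)
61^9 ≡ 58 (mod 323)
61^12 ≡ 64 (mod 323)
61^16 ≡ 120 (mod 323)
61^18 ≡ 134 (mod 323)
61^24 ≡ 220 (mod 323)
61^32 ≡ 188 (mod 323)
61^36 ≡ 191 (mod 323)
61^48 ≡ 273 (mod 323)
61^72 ≡ 305 (mod 323)
61^96 ≡ 239 (mod 323)
61^144 ≡ 1 (mod 323) ✓
Hence ord(61) = 144.

144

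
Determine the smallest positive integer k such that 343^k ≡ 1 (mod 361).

19

By Lagrange's theorem, ord_361(343) divides φ(361) = φ(19^2) = 19·(19−1) = 342 = 2 · 3^2 · 19.
Divisors of 342: 1, 2, 3, 6, 9, 18, 19, 38, 57, 114, 171, 342.
Evaluate successive powers at the divisors of 342:
343^1 ≡ 343
343^2 ≡ 324
343^3 ≡ 305
343^6 ≡ 248
343^9 ≡ 191
343^18 ≡ 20
343^19 ≡ 1
The smallest such exponent is 19, so the order of 343 is 19.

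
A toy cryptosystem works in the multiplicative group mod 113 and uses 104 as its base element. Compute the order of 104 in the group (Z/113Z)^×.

56

The order of 104 must divide φ(113) = 113 − 1 = 112 = 2^4 · 7.
Divisors of 112: 1, 2, 4, 7, 8, 14, 16, 28, 56, 112.
Compute 104^d (mod 113) for the divisors d until we hit 1:
104^1 ≡ 104 (mod 113)
104^2 ≡ 81 (mod 113)
104^4 ≡ 7 (mod 113)
104^7 ≡ 95 (mod 113)
104^8 ≡ 49 (mod 113)
104^14 ≡ 98 (mod 113)
104^16 ≡ 28 (mod 113)
104^28 ≡ 112 (mod 113)
104^56 ≡ 1 (mod 113) ✓
Hence ord(104) = 56.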